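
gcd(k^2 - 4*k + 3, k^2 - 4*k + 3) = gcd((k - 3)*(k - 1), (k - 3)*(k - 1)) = k^2 - 4*k + 3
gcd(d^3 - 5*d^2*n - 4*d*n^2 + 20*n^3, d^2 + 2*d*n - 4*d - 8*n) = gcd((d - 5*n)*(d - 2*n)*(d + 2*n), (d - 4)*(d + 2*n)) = d + 2*n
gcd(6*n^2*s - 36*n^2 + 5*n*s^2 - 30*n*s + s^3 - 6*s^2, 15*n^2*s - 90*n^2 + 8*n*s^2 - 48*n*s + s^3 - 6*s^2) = 3*n*s - 18*n + s^2 - 6*s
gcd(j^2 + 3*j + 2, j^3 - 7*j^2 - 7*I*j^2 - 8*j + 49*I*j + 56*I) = j + 1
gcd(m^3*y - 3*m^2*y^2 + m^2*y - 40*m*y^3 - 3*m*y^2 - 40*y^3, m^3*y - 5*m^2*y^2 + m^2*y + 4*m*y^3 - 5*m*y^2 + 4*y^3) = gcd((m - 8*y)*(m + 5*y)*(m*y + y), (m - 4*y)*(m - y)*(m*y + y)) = m*y + y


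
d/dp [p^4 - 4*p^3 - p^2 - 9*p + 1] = 4*p^3 - 12*p^2 - 2*p - 9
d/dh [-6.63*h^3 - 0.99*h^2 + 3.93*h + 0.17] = -19.89*h^2 - 1.98*h + 3.93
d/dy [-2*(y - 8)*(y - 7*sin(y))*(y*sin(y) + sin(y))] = 2*(8 - y)*(y - 7*sin(y))*(y*cos(y) + sqrt(2)*sin(y + pi/4)) + 2*(y - 8)*(y + 1)*(7*cos(y) - 1)*sin(y) - 2*(y + 1)*(y - 7*sin(y))*sin(y)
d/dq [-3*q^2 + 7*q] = 7 - 6*q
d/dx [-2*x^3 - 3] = -6*x^2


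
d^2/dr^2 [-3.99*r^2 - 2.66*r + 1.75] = -7.98000000000000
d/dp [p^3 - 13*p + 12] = 3*p^2 - 13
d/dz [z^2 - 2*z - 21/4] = 2*z - 2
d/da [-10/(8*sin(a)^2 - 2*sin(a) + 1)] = 20*(8*sin(a) - 1)*cos(a)/(8*sin(a)^2 - 2*sin(a) + 1)^2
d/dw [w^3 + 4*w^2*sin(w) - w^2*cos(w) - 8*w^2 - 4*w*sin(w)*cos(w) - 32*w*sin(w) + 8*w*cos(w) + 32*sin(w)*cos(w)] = w^2*sin(w) + 4*w^2*cos(w) + 3*w^2 - 34*w*cos(w) - 4*w*cos(2*w) - 16*w - 32*sin(w) - 2*sin(2*w) + 8*cos(w) + 32*cos(2*w)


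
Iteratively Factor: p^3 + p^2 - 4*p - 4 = (p - 2)*(p^2 + 3*p + 2) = (p - 2)*(p + 2)*(p + 1)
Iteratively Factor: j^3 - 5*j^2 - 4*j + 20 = (j + 2)*(j^2 - 7*j + 10) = (j - 5)*(j + 2)*(j - 2)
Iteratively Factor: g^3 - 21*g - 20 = (g - 5)*(g^2 + 5*g + 4) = (g - 5)*(g + 4)*(g + 1)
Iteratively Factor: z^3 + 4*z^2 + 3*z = (z)*(z^2 + 4*z + 3) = z*(z + 1)*(z + 3)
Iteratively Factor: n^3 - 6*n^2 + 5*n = (n - 1)*(n^2 - 5*n) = (n - 5)*(n - 1)*(n)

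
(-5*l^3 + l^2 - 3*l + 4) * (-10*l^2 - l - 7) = 50*l^5 - 5*l^4 + 64*l^3 - 44*l^2 + 17*l - 28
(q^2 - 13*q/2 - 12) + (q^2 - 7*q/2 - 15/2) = 2*q^2 - 10*q - 39/2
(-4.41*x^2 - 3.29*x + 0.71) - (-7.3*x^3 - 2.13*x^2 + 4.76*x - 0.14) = 7.3*x^3 - 2.28*x^2 - 8.05*x + 0.85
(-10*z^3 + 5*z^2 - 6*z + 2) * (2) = -20*z^3 + 10*z^2 - 12*z + 4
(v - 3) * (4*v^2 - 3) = 4*v^3 - 12*v^2 - 3*v + 9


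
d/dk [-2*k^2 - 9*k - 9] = -4*k - 9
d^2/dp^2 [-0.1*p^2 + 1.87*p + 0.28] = -0.200000000000000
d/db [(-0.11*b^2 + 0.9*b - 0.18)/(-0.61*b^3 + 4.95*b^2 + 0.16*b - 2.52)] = (-0.0671*b^4 + 1.098*b^3 - 4.802*b^2 + 2.3364*b - 2.2392)/(0.3721*b^6 - 6.039*b^5 + 24.3073*b^4 + 4.6584*b^3 - 24.9224*b^2 - 0.8064*b + 6.3504)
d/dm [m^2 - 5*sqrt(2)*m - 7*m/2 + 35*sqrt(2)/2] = 2*m - 5*sqrt(2) - 7/2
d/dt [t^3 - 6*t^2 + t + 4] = 3*t^2 - 12*t + 1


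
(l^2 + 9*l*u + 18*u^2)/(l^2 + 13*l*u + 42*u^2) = (l + 3*u)/(l + 7*u)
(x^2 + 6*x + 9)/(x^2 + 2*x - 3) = (x + 3)/(x - 1)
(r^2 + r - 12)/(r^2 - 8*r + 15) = (r + 4)/(r - 5)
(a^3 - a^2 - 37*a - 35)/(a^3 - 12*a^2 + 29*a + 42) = (a + 5)/(a - 6)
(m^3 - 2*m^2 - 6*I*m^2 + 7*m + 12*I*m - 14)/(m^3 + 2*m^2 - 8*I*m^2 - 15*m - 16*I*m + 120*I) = (m^3 + m^2*(-2 - 6*I) + m*(7 + 12*I) - 14)/(m^3 + m^2*(2 - 8*I) + m*(-15 - 16*I) + 120*I)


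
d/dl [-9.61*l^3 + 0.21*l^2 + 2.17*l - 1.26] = -28.83*l^2 + 0.42*l + 2.17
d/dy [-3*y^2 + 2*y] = 2 - 6*y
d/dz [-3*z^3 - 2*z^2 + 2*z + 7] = -9*z^2 - 4*z + 2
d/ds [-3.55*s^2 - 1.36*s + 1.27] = -7.1*s - 1.36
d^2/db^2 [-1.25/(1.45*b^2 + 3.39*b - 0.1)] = (5.25625*b^2 + 12.28875*b - 1.25*(2.9*b + 3.39)*(5.8*b + 6.78) - 0.3625)/(1.45*b^2 + 3.39*b - 0.1)^3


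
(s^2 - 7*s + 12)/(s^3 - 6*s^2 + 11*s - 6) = (s - 4)/(s^2 - 3*s + 2)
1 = 1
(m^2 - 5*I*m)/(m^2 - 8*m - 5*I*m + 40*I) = m/(m - 8)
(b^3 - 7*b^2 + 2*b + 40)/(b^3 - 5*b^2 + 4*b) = (b^2 - 3*b - 10)/(b*(b - 1))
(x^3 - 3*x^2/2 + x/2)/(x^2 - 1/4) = 2*x*(x - 1)/(2*x + 1)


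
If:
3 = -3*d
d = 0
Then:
No Solution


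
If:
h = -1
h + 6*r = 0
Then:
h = -1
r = 1/6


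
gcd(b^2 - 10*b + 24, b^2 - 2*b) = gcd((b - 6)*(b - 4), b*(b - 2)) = 1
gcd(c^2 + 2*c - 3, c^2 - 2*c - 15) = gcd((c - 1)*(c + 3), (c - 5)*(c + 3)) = c + 3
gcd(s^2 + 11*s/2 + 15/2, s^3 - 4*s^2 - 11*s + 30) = s + 3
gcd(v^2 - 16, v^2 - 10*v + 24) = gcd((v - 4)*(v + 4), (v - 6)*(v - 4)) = v - 4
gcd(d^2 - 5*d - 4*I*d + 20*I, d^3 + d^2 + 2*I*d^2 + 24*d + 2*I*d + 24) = d - 4*I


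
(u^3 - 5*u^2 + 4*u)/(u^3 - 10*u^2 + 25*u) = (u^2 - 5*u + 4)/(u^2 - 10*u + 25)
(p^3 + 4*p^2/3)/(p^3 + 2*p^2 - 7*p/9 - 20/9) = 3*p^2/(3*p^2 + 2*p - 5)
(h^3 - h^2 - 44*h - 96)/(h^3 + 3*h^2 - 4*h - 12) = (h^2 - 4*h - 32)/(h^2 - 4)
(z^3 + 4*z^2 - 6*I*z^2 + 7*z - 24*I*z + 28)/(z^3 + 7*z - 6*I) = (z^3 + z^2*(4 - 6*I) + z*(7 - 24*I) + 28)/(z^3 + 7*z - 6*I)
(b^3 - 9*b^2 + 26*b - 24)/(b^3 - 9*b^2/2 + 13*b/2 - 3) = 2*(b^2 - 7*b + 12)/(2*b^2 - 5*b + 3)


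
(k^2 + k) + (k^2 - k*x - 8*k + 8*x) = 2*k^2 - k*x - 7*k + 8*x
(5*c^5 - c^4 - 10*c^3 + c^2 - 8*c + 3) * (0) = 0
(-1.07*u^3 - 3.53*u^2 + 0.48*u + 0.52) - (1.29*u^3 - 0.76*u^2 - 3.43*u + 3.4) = -2.36*u^3 - 2.77*u^2 + 3.91*u - 2.88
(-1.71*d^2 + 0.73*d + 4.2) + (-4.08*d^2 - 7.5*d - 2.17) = -5.79*d^2 - 6.77*d + 2.03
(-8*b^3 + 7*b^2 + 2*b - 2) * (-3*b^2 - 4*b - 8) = 24*b^5 + 11*b^4 + 30*b^3 - 58*b^2 - 8*b + 16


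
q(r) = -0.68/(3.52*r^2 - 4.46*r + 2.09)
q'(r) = -0.68*(4.46 - 7.04*r)/(3.52*r^2 - 4.46*r + 2.09)^2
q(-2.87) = -0.02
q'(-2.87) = -0.01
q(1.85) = -0.12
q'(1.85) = 0.17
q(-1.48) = -0.04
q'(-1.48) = -0.04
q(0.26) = -0.58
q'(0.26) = -1.31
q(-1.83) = -0.03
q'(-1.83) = -0.02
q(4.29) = -0.01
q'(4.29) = 0.01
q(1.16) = -0.41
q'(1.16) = 0.92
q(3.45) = -0.02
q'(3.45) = 0.02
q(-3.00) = -0.01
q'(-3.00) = -0.01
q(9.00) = -0.00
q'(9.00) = 0.00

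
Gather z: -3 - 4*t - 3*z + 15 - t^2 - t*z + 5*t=-t^2 + t + z*(-t - 3) + 12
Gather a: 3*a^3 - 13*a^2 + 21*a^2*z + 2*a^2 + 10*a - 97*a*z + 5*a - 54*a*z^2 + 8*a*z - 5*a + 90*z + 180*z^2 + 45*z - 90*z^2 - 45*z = 3*a^3 + a^2*(21*z - 11) + a*(-54*z^2 - 89*z + 10) + 90*z^2 + 90*z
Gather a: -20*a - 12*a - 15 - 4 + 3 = -32*a - 16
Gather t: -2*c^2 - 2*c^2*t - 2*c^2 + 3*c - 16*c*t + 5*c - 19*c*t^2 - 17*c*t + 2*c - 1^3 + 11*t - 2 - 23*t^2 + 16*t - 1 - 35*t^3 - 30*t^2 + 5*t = -4*c^2 + 10*c - 35*t^3 + t^2*(-19*c - 53) + t*(-2*c^2 - 33*c + 32) - 4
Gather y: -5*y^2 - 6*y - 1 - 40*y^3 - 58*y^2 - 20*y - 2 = -40*y^3 - 63*y^2 - 26*y - 3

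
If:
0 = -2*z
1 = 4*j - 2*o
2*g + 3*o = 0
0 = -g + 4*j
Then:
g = 3/7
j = 3/28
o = -2/7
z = 0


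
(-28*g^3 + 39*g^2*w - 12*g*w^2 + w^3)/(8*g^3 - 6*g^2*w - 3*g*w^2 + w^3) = (-7*g + w)/(2*g + w)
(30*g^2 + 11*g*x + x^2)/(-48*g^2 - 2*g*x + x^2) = (5*g + x)/(-8*g + x)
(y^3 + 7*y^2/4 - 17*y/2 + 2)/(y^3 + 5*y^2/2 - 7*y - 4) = (4*y - 1)/(2*(2*y + 1))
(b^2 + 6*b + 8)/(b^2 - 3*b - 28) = (b + 2)/(b - 7)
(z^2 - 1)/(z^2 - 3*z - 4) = (z - 1)/(z - 4)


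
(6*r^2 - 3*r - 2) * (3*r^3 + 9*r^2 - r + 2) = 18*r^5 + 45*r^4 - 39*r^3 - 3*r^2 - 4*r - 4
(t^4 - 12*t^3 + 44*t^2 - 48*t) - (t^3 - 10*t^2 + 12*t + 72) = t^4 - 13*t^3 + 54*t^2 - 60*t - 72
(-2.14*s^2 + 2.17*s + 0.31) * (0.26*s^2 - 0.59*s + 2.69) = -0.5564*s^4 + 1.8268*s^3 - 6.9563*s^2 + 5.6544*s + 0.8339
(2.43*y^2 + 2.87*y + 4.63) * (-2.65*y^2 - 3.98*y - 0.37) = -6.4395*y^4 - 17.2769*y^3 - 24.5912*y^2 - 19.4893*y - 1.7131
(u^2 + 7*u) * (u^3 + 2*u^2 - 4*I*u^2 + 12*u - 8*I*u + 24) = u^5 + 9*u^4 - 4*I*u^4 + 26*u^3 - 36*I*u^3 + 108*u^2 - 56*I*u^2 + 168*u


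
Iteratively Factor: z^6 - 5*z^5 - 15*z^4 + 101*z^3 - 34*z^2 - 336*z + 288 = (z + 2)*(z^5 - 7*z^4 - z^3 + 103*z^2 - 240*z + 144) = (z - 1)*(z + 2)*(z^4 - 6*z^3 - 7*z^2 + 96*z - 144) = (z - 3)*(z - 1)*(z + 2)*(z^3 - 3*z^2 - 16*z + 48) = (z - 3)*(z - 1)*(z + 2)*(z + 4)*(z^2 - 7*z + 12) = (z - 3)^2*(z - 1)*(z + 2)*(z + 4)*(z - 4)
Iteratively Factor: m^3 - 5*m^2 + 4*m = (m - 4)*(m^2 - m) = (m - 4)*(m - 1)*(m)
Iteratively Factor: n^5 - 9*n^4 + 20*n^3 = (n)*(n^4 - 9*n^3 + 20*n^2) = n*(n - 4)*(n^3 - 5*n^2) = n*(n - 5)*(n - 4)*(n^2) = n^2*(n - 5)*(n - 4)*(n)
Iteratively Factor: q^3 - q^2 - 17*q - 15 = (q + 3)*(q^2 - 4*q - 5) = (q - 5)*(q + 3)*(q + 1)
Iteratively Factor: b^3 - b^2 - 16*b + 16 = (b - 4)*(b^2 + 3*b - 4) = (b - 4)*(b + 4)*(b - 1)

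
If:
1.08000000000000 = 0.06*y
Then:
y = 18.00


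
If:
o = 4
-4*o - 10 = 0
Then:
No Solution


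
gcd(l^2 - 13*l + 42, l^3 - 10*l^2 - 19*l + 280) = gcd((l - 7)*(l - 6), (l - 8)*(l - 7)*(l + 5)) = l - 7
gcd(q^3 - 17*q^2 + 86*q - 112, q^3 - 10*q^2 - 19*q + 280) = q^2 - 15*q + 56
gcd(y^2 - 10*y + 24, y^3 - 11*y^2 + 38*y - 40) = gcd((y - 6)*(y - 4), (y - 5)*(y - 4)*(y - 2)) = y - 4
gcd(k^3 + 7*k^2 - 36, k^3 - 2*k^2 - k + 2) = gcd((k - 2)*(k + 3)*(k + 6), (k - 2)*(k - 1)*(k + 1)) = k - 2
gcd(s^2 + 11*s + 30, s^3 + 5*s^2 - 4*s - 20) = s + 5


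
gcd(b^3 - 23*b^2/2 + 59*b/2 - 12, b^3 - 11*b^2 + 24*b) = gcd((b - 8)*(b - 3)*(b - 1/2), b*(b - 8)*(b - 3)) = b^2 - 11*b + 24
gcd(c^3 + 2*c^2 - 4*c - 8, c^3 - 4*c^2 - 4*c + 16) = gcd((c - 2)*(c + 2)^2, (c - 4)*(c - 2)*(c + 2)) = c^2 - 4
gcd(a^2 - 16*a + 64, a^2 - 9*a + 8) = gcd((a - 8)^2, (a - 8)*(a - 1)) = a - 8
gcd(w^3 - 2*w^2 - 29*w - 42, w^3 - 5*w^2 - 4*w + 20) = w + 2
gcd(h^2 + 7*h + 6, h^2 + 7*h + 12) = 1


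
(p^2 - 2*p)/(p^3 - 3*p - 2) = p/(p^2 + 2*p + 1)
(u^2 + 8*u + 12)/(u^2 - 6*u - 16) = (u + 6)/(u - 8)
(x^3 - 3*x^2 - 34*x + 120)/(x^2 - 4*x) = x + 1 - 30/x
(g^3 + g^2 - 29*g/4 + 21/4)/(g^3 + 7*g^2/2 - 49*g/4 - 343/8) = 2*(2*g^2 - 5*g + 3)/(4*g^2 - 49)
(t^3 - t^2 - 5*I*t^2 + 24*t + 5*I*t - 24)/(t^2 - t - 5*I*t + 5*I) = (t^2 - 5*I*t + 24)/(t - 5*I)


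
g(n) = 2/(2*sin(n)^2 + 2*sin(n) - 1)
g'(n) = 2*(-4*sin(n)*cos(n) - 2*cos(n))/(2*sin(n)^2 + 2*sin(n) - 1)^2 = -(4*sin(2*n) + 4*cos(n))/(2*sin(n) - cos(2*n))^2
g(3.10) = -2.19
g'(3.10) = 5.19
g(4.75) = -2.00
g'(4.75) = 0.15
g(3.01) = -2.84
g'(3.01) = 10.13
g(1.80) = 0.70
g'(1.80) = 0.33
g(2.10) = 0.90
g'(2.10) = 1.12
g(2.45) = 1.84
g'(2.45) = 5.91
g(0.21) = -4.03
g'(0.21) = -22.52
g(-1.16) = -1.74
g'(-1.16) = 1.00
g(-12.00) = 3.08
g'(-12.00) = -16.62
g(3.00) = -2.95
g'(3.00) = 11.05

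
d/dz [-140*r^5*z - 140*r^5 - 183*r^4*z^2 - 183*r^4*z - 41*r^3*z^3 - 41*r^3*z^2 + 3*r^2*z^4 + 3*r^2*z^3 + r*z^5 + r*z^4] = r*(-140*r^4 - 366*r^3*z - 183*r^3 - 123*r^2*z^2 - 82*r^2*z + 12*r*z^3 + 9*r*z^2 + 5*z^4 + 4*z^3)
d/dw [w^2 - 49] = 2*w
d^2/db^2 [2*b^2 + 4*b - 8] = 4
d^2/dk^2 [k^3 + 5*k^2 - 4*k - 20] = 6*k + 10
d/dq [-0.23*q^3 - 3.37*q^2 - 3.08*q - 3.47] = -0.69*q^2 - 6.74*q - 3.08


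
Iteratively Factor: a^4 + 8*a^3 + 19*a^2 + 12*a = (a + 1)*(a^3 + 7*a^2 + 12*a) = (a + 1)*(a + 4)*(a^2 + 3*a) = (a + 1)*(a + 3)*(a + 4)*(a)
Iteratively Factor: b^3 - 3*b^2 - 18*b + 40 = (b - 5)*(b^2 + 2*b - 8) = (b - 5)*(b + 4)*(b - 2)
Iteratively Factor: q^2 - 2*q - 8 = (q - 4)*(q + 2)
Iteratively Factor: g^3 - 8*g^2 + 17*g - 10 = (g - 1)*(g^2 - 7*g + 10) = (g - 5)*(g - 1)*(g - 2)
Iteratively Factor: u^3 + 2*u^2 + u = (u + 1)*(u^2 + u) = u*(u + 1)*(u + 1)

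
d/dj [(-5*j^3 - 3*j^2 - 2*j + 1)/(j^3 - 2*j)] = (3*j^4 + 24*j^3 + 3*j^2 + 2)/(j^2*(j^4 - 4*j^2 + 4))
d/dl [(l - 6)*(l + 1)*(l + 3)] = 3*l^2 - 4*l - 21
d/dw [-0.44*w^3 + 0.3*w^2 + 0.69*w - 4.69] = -1.32*w^2 + 0.6*w + 0.69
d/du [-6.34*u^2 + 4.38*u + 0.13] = 4.38 - 12.68*u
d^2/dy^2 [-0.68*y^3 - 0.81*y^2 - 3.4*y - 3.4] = -4.08*y - 1.62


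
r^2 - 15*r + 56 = (r - 8)*(r - 7)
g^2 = g^2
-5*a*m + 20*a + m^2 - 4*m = (-5*a + m)*(m - 4)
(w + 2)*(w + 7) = w^2 + 9*w + 14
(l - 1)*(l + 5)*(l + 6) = l^3 + 10*l^2 + 19*l - 30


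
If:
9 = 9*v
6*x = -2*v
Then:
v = 1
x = -1/3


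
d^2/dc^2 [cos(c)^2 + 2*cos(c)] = -2*cos(c) - 2*cos(2*c)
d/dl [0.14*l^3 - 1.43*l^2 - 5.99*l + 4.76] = 0.42*l^2 - 2.86*l - 5.99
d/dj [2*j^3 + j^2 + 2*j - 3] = 6*j^2 + 2*j + 2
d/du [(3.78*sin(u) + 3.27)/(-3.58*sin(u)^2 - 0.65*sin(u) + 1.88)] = (13.5324*sin(u)^2 + 23.4132*sin(u) + 9.2319)*cos(u)/(12.8164*sin(u)^4 + 4.654*sin(u)^3 - 13.0383*sin(u)^2 - 2.444*sin(u) + 3.5344)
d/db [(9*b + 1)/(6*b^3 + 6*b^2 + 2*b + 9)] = (-108*b^3 - 72*b^2 - 12*b + 79)/(36*b^6 + 72*b^5 + 60*b^4 + 132*b^3 + 112*b^2 + 36*b + 81)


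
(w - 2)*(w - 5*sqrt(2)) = w^2 - 5*sqrt(2)*w - 2*w + 10*sqrt(2)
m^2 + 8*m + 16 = (m + 4)^2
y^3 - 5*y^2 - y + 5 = (y - 5)*(y - 1)*(y + 1)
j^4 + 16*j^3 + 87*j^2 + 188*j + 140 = (j + 2)^2*(j + 5)*(j + 7)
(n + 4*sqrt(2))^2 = n^2 + 8*sqrt(2)*n + 32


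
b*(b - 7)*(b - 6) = b^3 - 13*b^2 + 42*b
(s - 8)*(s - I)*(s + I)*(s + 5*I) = s^4 - 8*s^3 + 5*I*s^3 + s^2 - 40*I*s^2 - 8*s + 5*I*s - 40*I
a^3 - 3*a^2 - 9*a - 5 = (a - 5)*(a + 1)^2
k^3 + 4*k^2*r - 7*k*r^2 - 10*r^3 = (k - 2*r)*(k + r)*(k + 5*r)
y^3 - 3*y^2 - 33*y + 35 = (y - 7)*(y - 1)*(y + 5)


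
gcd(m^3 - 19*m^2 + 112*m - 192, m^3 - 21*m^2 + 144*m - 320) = m^2 - 16*m + 64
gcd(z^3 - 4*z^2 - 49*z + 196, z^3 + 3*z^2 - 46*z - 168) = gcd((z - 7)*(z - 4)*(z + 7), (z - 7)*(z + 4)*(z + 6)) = z - 7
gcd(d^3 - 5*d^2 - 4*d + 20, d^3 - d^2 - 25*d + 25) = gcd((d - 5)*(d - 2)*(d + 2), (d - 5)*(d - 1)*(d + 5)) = d - 5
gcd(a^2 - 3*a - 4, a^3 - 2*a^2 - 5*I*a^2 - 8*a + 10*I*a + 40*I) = a - 4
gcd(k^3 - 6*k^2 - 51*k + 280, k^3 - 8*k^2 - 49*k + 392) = k^2 - k - 56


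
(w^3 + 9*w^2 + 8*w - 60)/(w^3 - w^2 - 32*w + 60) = (w + 5)/(w - 5)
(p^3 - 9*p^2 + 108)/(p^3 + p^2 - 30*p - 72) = (p - 6)/(p + 4)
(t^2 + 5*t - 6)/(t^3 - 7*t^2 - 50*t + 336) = (t^2 + 5*t - 6)/(t^3 - 7*t^2 - 50*t + 336)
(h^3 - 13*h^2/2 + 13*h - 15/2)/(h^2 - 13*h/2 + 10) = (h^2 - 4*h + 3)/(h - 4)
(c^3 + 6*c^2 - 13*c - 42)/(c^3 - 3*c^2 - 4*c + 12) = (c + 7)/(c - 2)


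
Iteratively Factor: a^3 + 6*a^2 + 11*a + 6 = (a + 2)*(a^2 + 4*a + 3) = (a + 2)*(a + 3)*(a + 1)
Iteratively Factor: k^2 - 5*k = (k)*(k - 5)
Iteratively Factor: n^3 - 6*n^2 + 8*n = (n)*(n^2 - 6*n + 8) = n*(n - 4)*(n - 2)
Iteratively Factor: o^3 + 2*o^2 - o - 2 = (o + 1)*(o^2 + o - 2) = (o + 1)*(o + 2)*(o - 1)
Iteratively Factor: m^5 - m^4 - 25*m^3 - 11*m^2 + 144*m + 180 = (m + 2)*(m^4 - 3*m^3 - 19*m^2 + 27*m + 90) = (m + 2)*(m + 3)*(m^3 - 6*m^2 - m + 30) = (m + 2)^2*(m + 3)*(m^2 - 8*m + 15) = (m - 5)*(m + 2)^2*(m + 3)*(m - 3)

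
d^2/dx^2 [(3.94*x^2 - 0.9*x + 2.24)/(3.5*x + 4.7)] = 258.5592/(42.875*x^3 + 172.725*x^2 + 231.945*x + 103.823)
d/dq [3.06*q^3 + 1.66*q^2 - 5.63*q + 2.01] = 9.18*q^2 + 3.32*q - 5.63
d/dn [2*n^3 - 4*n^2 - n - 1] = 6*n^2 - 8*n - 1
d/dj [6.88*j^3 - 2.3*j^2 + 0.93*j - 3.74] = 20.64*j^2 - 4.6*j + 0.93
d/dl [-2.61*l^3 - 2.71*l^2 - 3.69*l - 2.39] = -7.83*l^2 - 5.42*l - 3.69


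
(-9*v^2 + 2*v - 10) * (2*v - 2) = -18*v^3 + 22*v^2 - 24*v + 20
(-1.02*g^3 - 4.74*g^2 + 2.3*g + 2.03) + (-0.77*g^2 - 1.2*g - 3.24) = -1.02*g^3 - 5.51*g^2 + 1.1*g - 1.21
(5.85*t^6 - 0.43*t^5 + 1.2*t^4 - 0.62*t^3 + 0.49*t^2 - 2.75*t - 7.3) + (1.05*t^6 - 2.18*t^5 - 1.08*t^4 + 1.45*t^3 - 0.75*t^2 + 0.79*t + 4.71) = 6.9*t^6 - 2.61*t^5 + 0.12*t^4 + 0.83*t^3 - 0.26*t^2 - 1.96*t - 2.59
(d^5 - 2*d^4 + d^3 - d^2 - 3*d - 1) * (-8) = -8*d^5 + 16*d^4 - 8*d^3 + 8*d^2 + 24*d + 8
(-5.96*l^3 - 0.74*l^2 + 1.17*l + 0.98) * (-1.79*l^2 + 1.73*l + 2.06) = 10.6684*l^5 - 8.9862*l^4 - 15.6521*l^3 - 1.2545*l^2 + 4.1056*l + 2.0188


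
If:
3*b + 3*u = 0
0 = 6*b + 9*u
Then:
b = 0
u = 0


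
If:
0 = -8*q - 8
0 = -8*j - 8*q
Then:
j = 1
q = -1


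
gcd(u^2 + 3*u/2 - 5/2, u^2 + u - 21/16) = 1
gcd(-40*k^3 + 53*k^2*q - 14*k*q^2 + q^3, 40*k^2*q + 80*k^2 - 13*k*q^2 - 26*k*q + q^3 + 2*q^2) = 40*k^2 - 13*k*q + q^2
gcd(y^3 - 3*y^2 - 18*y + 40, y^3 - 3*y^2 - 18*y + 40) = y^3 - 3*y^2 - 18*y + 40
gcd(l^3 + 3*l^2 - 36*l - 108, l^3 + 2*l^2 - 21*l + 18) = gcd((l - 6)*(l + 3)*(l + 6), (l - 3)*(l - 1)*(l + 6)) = l + 6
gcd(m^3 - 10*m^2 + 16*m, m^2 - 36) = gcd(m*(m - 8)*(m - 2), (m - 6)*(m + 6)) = 1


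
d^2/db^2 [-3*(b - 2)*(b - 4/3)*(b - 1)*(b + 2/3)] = -36*b^2 + 66*b - 56/3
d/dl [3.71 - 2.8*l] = -2.80000000000000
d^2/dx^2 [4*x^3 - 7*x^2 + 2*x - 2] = 24*x - 14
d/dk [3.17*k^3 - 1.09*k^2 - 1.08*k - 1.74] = 9.51*k^2 - 2.18*k - 1.08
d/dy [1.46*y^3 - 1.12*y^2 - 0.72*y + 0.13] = 4.38*y^2 - 2.24*y - 0.72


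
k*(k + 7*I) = k^2 + 7*I*k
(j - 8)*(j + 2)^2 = j^3 - 4*j^2 - 28*j - 32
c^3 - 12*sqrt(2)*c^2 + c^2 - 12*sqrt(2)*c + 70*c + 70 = (c + 1)*(c - 7*sqrt(2))*(c - 5*sqrt(2))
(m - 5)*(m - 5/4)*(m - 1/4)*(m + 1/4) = m^4 - 25*m^3/4 + 99*m^2/16 + 25*m/64 - 25/64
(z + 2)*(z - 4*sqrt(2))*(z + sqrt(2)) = z^3 - 3*sqrt(2)*z^2 + 2*z^2 - 6*sqrt(2)*z - 8*z - 16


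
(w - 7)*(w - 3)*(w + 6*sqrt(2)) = w^3 - 10*w^2 + 6*sqrt(2)*w^2 - 60*sqrt(2)*w + 21*w + 126*sqrt(2)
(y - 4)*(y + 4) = y^2 - 16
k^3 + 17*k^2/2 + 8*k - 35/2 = (k - 1)*(k + 5/2)*(k + 7)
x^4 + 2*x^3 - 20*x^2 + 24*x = x*(x - 2)^2*(x + 6)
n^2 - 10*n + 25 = (n - 5)^2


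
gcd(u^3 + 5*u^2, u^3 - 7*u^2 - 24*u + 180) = u + 5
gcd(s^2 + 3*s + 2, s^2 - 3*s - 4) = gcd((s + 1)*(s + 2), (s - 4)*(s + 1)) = s + 1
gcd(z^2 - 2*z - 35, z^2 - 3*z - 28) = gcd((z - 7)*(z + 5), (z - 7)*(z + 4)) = z - 7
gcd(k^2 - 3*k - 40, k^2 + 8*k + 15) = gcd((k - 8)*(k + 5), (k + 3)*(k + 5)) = k + 5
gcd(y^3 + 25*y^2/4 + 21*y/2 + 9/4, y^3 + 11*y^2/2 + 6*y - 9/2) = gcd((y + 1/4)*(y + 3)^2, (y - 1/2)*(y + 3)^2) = y^2 + 6*y + 9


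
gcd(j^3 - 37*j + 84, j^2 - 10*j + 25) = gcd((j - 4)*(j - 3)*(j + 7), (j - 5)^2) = 1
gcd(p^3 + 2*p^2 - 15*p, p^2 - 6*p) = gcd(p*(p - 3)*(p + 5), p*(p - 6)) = p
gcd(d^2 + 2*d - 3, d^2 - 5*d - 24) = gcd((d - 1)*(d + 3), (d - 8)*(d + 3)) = d + 3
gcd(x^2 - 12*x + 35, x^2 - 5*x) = x - 5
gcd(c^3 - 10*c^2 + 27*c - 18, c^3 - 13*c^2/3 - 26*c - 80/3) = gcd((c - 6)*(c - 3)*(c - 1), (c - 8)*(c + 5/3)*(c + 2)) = 1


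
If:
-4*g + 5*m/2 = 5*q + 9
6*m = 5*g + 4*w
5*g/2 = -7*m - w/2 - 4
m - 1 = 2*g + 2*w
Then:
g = -2/61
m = -31/61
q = -1237/610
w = -44/61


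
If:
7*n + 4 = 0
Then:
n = -4/7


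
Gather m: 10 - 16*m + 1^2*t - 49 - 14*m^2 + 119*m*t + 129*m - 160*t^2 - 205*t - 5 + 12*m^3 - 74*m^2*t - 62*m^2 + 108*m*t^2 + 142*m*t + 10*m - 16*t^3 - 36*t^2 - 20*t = 12*m^3 + m^2*(-74*t - 76) + m*(108*t^2 + 261*t + 123) - 16*t^3 - 196*t^2 - 224*t - 44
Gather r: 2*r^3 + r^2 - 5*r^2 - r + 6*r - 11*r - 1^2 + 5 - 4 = 2*r^3 - 4*r^2 - 6*r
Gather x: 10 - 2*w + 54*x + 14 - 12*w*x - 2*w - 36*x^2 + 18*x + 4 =-4*w - 36*x^2 + x*(72 - 12*w) + 28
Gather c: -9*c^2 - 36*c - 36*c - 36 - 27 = -9*c^2 - 72*c - 63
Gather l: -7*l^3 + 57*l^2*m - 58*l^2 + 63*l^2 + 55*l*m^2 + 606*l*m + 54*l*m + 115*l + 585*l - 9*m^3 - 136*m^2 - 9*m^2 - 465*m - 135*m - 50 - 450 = -7*l^3 + l^2*(57*m + 5) + l*(55*m^2 + 660*m + 700) - 9*m^3 - 145*m^2 - 600*m - 500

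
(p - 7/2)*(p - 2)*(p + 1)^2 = p^4 - 7*p^3/2 - 3*p^2 + 17*p/2 + 7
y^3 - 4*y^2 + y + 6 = (y - 3)*(y - 2)*(y + 1)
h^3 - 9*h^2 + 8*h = h*(h - 8)*(h - 1)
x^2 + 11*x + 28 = (x + 4)*(x + 7)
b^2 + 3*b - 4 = (b - 1)*(b + 4)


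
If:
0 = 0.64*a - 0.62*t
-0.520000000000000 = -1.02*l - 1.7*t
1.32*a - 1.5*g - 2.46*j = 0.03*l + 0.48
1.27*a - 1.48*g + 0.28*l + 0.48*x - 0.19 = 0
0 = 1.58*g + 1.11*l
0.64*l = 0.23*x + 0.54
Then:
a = 0.01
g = -0.34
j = 0.02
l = 0.49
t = 0.01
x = -0.98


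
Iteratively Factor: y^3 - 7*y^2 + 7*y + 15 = (y + 1)*(y^2 - 8*y + 15) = (y - 3)*(y + 1)*(y - 5)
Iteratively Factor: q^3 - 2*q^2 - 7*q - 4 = (q + 1)*(q^2 - 3*q - 4) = (q - 4)*(q + 1)*(q + 1)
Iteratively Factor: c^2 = (c)*(c)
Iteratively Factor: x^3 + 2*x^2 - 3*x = (x + 3)*(x^2 - x) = (x - 1)*(x + 3)*(x)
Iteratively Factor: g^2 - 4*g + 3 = (g - 1)*(g - 3)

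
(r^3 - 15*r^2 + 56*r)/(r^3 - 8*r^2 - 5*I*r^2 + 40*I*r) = (r - 7)/(r - 5*I)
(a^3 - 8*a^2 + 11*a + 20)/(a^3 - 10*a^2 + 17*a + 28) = (a - 5)/(a - 7)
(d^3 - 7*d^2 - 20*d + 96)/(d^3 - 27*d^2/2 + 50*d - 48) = 2*(d^2 + d - 12)/(2*d^2 - 11*d + 12)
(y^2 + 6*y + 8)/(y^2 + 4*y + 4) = (y + 4)/(y + 2)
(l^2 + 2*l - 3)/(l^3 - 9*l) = (l - 1)/(l*(l - 3))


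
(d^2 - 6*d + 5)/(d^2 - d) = (d - 5)/d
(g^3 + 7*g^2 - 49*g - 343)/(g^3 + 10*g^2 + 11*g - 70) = (g^2 - 49)/(g^2 + 3*g - 10)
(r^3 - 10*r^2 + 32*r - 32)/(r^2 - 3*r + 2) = (r^2 - 8*r + 16)/(r - 1)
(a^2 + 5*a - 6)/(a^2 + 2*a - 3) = (a + 6)/(a + 3)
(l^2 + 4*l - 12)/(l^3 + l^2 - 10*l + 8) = (l + 6)/(l^2 + 3*l - 4)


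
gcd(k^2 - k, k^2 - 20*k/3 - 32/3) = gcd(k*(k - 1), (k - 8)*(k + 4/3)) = 1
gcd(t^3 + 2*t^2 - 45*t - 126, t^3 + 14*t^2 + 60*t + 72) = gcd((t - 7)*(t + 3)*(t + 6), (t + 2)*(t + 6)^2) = t + 6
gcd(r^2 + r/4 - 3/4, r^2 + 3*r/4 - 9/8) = r - 3/4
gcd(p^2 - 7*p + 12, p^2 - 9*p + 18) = p - 3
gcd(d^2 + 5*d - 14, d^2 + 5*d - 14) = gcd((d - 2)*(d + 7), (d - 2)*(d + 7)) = d^2 + 5*d - 14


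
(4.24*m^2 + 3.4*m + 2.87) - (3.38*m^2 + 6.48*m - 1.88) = 0.86*m^2 - 3.08*m + 4.75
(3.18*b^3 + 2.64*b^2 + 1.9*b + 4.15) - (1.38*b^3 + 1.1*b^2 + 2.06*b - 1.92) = 1.8*b^3 + 1.54*b^2 - 0.16*b + 6.07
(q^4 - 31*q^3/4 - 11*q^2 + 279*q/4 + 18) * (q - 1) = q^5 - 35*q^4/4 - 13*q^3/4 + 323*q^2/4 - 207*q/4 - 18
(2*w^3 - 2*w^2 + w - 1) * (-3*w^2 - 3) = -6*w^5 + 6*w^4 - 9*w^3 + 9*w^2 - 3*w + 3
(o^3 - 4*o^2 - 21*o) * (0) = 0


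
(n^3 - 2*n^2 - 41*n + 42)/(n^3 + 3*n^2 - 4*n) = (n^2 - n - 42)/(n*(n + 4))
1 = 1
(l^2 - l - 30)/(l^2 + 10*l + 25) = (l - 6)/(l + 5)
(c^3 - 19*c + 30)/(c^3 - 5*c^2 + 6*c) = (c + 5)/c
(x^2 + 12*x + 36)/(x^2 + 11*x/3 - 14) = 3*(x + 6)/(3*x - 7)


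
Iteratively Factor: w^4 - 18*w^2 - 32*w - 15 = (w + 1)*(w^3 - w^2 - 17*w - 15) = (w + 1)^2*(w^2 - 2*w - 15) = (w - 5)*(w + 1)^2*(w + 3)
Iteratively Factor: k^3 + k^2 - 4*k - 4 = (k - 2)*(k^2 + 3*k + 2) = (k - 2)*(k + 1)*(k + 2)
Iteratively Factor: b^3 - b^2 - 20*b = (b - 5)*(b^2 + 4*b) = (b - 5)*(b + 4)*(b)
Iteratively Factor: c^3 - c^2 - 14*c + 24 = (c - 2)*(c^2 + c - 12) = (c - 3)*(c - 2)*(c + 4)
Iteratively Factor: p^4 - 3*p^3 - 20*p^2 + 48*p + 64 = (p - 4)*(p^3 + p^2 - 16*p - 16) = (p - 4)^2*(p^2 + 5*p + 4) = (p - 4)^2*(p + 1)*(p + 4)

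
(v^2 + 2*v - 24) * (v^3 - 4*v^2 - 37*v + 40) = v^5 - 2*v^4 - 69*v^3 + 62*v^2 + 968*v - 960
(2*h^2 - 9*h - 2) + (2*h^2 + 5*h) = 4*h^2 - 4*h - 2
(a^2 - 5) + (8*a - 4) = a^2 + 8*a - 9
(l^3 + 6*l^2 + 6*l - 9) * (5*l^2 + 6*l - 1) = 5*l^5 + 36*l^4 + 65*l^3 - 15*l^2 - 60*l + 9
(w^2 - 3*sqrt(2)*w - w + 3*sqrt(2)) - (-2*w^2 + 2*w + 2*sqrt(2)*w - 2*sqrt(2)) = 3*w^2 - 5*sqrt(2)*w - 3*w + 5*sqrt(2)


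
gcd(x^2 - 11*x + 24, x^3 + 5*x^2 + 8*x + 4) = 1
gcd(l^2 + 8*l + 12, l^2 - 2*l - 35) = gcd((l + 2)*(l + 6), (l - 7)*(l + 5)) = 1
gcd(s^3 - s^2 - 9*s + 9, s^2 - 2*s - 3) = s - 3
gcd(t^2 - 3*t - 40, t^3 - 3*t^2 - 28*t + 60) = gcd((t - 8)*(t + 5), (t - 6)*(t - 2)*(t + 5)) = t + 5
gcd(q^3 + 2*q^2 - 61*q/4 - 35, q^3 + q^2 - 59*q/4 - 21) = q^2 - q/2 - 14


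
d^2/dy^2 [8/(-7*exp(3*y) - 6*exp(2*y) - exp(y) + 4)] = 8*(-2*(21*exp(2*y) + 12*exp(y) + 1)^2*exp(y) + (63*exp(2*y) + 24*exp(y) + 1)*(7*exp(3*y) + 6*exp(2*y) + exp(y) - 4))*exp(y)/(7*exp(3*y) + 6*exp(2*y) + exp(y) - 4)^3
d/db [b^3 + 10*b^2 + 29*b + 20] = 3*b^2 + 20*b + 29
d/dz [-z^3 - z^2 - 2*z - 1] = -3*z^2 - 2*z - 2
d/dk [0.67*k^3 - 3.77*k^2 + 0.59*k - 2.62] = 2.01*k^2 - 7.54*k + 0.59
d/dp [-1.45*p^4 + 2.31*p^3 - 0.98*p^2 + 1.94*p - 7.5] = -5.8*p^3 + 6.93*p^2 - 1.96*p + 1.94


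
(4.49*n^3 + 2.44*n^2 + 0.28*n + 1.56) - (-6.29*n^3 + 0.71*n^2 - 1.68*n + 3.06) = 10.78*n^3 + 1.73*n^2 + 1.96*n - 1.5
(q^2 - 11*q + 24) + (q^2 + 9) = 2*q^2 - 11*q + 33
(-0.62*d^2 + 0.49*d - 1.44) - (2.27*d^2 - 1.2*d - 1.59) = -2.89*d^2 + 1.69*d + 0.15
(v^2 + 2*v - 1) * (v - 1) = v^3 + v^2 - 3*v + 1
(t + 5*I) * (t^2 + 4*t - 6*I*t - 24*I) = t^3 + 4*t^2 - I*t^2 + 30*t - 4*I*t + 120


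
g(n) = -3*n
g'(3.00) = -3.00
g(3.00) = -9.00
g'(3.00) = -3.00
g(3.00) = -9.00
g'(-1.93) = -3.00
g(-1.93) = 5.79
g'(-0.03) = -3.00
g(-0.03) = 0.09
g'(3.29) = -3.00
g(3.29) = -9.87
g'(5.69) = -3.00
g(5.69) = -17.07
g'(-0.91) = -3.00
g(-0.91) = 2.73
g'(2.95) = -3.00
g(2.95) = -8.85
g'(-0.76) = -3.00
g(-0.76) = 2.28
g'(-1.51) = -3.00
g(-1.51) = 4.53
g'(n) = -3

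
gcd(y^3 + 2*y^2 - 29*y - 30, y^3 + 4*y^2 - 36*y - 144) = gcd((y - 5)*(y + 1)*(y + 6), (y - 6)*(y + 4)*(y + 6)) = y + 6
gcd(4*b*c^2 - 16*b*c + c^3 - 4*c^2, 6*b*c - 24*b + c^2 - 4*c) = c - 4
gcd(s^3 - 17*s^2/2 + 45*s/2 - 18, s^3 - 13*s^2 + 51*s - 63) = s - 3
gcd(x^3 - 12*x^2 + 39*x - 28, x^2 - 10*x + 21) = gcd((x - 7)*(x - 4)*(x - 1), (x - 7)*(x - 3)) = x - 7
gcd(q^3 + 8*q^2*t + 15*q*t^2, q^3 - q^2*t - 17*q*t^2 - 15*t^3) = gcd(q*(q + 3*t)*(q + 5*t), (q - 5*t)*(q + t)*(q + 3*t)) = q + 3*t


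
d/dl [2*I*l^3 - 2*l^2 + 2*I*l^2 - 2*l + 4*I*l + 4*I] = 6*I*l^2 + 4*l*(-1 + I) - 2 + 4*I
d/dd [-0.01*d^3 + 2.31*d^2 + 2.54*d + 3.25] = -0.03*d^2 + 4.62*d + 2.54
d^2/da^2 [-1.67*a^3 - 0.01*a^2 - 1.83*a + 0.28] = -10.02*a - 0.02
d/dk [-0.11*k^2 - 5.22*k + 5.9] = -0.22*k - 5.22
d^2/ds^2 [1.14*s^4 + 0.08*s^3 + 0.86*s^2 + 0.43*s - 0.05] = 13.68*s^2 + 0.48*s + 1.72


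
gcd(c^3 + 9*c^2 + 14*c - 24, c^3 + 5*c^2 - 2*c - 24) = c + 4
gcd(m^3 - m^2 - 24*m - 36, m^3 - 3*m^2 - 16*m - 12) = m^2 - 4*m - 12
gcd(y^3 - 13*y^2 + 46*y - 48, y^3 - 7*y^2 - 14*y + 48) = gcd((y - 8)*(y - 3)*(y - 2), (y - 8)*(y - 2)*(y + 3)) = y^2 - 10*y + 16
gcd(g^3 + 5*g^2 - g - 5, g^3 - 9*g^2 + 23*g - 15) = g - 1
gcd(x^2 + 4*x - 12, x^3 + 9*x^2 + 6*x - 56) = x - 2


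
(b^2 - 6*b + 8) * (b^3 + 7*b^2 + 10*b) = b^5 + b^4 - 24*b^3 - 4*b^2 + 80*b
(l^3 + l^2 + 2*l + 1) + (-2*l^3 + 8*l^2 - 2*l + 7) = -l^3 + 9*l^2 + 8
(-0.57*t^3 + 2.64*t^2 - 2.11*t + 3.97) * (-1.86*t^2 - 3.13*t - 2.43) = 1.0602*t^5 - 3.1263*t^4 - 2.9535*t^3 - 7.1951*t^2 - 7.2988*t - 9.6471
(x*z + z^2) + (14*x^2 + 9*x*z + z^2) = 14*x^2 + 10*x*z + 2*z^2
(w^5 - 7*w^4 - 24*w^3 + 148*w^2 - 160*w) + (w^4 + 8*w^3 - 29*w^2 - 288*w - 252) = w^5 - 6*w^4 - 16*w^3 + 119*w^2 - 448*w - 252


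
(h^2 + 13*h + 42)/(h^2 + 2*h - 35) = (h + 6)/(h - 5)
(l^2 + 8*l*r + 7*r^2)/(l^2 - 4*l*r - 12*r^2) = (-l^2 - 8*l*r - 7*r^2)/(-l^2 + 4*l*r + 12*r^2)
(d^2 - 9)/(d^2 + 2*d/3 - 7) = 3*(d - 3)/(3*d - 7)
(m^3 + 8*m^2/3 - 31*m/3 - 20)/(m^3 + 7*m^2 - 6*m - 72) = (m + 5/3)/(m + 6)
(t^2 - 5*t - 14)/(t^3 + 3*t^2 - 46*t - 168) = (t + 2)/(t^2 + 10*t + 24)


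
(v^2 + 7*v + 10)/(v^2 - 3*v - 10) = (v + 5)/(v - 5)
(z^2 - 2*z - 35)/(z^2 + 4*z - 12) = (z^2 - 2*z - 35)/(z^2 + 4*z - 12)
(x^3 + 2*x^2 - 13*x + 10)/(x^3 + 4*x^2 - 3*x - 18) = (x^2 + 4*x - 5)/(x^2 + 6*x + 9)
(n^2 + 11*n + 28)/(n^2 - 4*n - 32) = (n + 7)/(n - 8)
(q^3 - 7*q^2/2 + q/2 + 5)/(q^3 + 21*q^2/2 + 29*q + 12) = (2*q^3 - 7*q^2 + q + 10)/(2*q^3 + 21*q^2 + 58*q + 24)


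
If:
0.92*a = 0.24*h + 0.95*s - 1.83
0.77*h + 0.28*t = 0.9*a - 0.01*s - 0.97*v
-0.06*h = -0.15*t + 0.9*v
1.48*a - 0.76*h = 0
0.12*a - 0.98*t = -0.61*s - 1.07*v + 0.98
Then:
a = -0.20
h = -0.39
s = 1.83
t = 0.17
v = 0.06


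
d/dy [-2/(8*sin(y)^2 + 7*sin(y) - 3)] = 2*(16*sin(y) + 7)*cos(y)/(8*sin(y)^2 + 7*sin(y) - 3)^2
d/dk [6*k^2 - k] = 12*k - 1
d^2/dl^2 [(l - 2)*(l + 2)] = 2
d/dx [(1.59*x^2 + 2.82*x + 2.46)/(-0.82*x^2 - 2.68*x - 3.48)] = (-1.9488*x^2 - 7.032*x - 3.2208)/(0.6724*x^4 + 4.3952*x^3 + 12.8896*x^2 + 18.6528*x + 12.1104)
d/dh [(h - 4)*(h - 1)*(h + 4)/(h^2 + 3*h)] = (h^4 + 6*h^3 + 13*h^2 - 32*h - 48)/(h^2*(h^2 + 6*h + 9))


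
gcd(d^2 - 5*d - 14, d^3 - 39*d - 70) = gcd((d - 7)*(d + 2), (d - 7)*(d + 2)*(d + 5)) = d^2 - 5*d - 14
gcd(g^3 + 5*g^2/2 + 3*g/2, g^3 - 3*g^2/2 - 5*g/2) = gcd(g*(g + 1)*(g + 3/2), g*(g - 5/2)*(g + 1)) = g^2 + g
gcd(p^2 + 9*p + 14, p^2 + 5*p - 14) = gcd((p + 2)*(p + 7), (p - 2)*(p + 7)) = p + 7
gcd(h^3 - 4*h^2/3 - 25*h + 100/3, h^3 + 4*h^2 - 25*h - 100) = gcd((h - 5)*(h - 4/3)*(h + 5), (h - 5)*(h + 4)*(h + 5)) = h^2 - 25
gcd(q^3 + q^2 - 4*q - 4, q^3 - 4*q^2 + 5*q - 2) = q - 2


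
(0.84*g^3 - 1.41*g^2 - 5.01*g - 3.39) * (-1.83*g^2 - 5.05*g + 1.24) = -1.5372*g^5 - 1.6617*g^4 + 17.3304*g^3 + 29.7558*g^2 + 10.9071*g - 4.2036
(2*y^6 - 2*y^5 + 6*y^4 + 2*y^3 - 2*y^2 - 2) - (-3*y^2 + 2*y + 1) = 2*y^6 - 2*y^5 + 6*y^4 + 2*y^3 + y^2 - 2*y - 3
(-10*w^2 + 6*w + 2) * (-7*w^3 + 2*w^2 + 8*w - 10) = 70*w^5 - 62*w^4 - 82*w^3 + 152*w^2 - 44*w - 20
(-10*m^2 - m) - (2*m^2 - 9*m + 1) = -12*m^2 + 8*m - 1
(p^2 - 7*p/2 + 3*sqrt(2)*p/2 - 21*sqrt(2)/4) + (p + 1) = p^2 - 5*p/2 + 3*sqrt(2)*p/2 - 21*sqrt(2)/4 + 1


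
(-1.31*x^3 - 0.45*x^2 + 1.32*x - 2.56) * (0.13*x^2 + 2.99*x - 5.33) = -0.1703*x^5 - 3.9754*x^4 + 5.8084*x^3 + 6.0125*x^2 - 14.69*x + 13.6448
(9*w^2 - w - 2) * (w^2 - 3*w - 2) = 9*w^4 - 28*w^3 - 17*w^2 + 8*w + 4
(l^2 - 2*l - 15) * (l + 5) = l^3 + 3*l^2 - 25*l - 75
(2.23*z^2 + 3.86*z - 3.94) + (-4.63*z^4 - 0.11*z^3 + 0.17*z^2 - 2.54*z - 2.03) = -4.63*z^4 - 0.11*z^3 + 2.4*z^2 + 1.32*z - 5.97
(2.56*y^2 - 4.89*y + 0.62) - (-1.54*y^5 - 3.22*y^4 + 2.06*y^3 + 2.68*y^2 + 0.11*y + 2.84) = 1.54*y^5 + 3.22*y^4 - 2.06*y^3 - 0.12*y^2 - 5.0*y - 2.22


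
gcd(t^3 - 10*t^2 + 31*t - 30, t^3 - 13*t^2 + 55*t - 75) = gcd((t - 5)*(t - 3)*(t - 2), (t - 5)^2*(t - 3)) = t^2 - 8*t + 15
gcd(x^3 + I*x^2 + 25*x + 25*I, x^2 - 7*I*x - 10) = x - 5*I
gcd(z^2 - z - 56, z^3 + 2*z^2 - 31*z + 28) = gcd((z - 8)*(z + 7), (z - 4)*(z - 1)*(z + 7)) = z + 7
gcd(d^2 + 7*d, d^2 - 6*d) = d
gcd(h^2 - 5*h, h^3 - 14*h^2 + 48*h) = h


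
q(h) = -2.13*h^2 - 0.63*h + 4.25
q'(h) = -4.26*h - 0.63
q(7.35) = -115.45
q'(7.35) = -31.94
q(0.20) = 4.04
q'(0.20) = -1.48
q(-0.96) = 2.89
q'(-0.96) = 3.46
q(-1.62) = -0.32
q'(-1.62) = 6.27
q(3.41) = -22.67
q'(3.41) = -15.16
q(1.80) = -3.79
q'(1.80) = -8.30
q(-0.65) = 3.76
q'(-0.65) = 2.14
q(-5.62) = -59.48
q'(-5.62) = 23.31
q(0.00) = 4.25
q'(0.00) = -0.63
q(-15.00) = -465.55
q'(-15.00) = 63.27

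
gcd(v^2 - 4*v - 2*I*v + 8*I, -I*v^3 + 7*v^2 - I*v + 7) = 1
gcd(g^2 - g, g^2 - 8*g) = g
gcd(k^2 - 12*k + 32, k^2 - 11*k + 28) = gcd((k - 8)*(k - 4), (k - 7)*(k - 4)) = k - 4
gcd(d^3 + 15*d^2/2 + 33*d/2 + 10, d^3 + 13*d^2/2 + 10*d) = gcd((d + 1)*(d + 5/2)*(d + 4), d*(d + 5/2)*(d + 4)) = d^2 + 13*d/2 + 10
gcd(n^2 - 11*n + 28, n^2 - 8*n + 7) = n - 7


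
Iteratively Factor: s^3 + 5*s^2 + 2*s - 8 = (s + 2)*(s^2 + 3*s - 4) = (s + 2)*(s + 4)*(s - 1)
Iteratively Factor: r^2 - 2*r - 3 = (r - 3)*(r + 1)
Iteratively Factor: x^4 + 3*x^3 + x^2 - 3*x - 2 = (x + 1)*(x^3 + 2*x^2 - x - 2) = (x - 1)*(x + 1)*(x^2 + 3*x + 2) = (x - 1)*(x + 1)^2*(x + 2)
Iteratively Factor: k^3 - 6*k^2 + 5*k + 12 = (k - 4)*(k^2 - 2*k - 3) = (k - 4)*(k + 1)*(k - 3)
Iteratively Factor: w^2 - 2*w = (w - 2)*(w)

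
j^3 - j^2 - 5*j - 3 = (j - 3)*(j + 1)^2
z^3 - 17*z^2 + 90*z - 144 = (z - 8)*(z - 6)*(z - 3)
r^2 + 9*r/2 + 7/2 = (r + 1)*(r + 7/2)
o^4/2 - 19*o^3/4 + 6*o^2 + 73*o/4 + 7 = (o/2 + 1/2)*(o - 7)*(o - 4)*(o + 1/2)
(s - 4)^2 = s^2 - 8*s + 16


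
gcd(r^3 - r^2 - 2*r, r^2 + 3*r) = r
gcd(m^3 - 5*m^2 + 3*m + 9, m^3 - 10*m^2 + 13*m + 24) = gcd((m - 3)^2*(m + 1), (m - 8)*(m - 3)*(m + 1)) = m^2 - 2*m - 3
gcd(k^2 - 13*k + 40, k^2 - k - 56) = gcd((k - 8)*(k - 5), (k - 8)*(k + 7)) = k - 8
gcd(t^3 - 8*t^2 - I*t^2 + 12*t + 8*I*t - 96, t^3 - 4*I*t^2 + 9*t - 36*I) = t^2 - I*t + 12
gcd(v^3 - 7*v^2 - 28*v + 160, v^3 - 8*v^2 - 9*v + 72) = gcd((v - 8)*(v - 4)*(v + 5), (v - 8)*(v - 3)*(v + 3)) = v - 8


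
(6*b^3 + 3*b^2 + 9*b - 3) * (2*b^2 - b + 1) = 12*b^5 + 21*b^3 - 12*b^2 + 12*b - 3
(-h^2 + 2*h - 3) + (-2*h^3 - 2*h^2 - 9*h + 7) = -2*h^3 - 3*h^2 - 7*h + 4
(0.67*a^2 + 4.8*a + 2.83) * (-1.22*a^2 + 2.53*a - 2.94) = -0.8174*a^4 - 4.1609*a^3 + 6.7216*a^2 - 6.9521*a - 8.3202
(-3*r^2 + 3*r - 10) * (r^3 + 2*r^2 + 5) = -3*r^5 - 3*r^4 - 4*r^3 - 35*r^2 + 15*r - 50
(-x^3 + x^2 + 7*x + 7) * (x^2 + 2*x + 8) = -x^5 - x^4 + x^3 + 29*x^2 + 70*x + 56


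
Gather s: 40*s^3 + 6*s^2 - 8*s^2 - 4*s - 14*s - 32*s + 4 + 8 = 40*s^3 - 2*s^2 - 50*s + 12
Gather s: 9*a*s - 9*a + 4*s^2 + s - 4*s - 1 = -9*a + 4*s^2 + s*(9*a - 3) - 1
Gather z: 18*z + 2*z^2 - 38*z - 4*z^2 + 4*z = -2*z^2 - 16*z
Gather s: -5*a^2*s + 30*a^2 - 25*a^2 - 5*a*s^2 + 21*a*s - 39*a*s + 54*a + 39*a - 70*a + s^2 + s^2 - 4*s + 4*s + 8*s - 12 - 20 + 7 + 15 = 5*a^2 + 23*a + s^2*(2 - 5*a) + s*(-5*a^2 - 18*a + 8) - 10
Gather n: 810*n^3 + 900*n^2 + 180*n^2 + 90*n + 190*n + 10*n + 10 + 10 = 810*n^3 + 1080*n^2 + 290*n + 20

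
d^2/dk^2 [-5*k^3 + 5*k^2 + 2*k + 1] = 10 - 30*k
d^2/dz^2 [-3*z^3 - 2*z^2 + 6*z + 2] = -18*z - 4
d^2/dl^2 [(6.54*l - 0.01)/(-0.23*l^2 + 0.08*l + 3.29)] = ((0.46*l - 0.08)*(0.92*l - 0.16)*(6.54*l - 0.01) + (9.0252*l - 1.051)*(-0.23*l^2 + 0.08*l + 3.29))/(-0.23*l^2 + 0.08*l + 3.29)^3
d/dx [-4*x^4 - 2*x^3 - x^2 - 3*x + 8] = -16*x^3 - 6*x^2 - 2*x - 3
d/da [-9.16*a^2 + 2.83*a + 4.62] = 2.83 - 18.32*a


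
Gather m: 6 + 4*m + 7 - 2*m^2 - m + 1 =-2*m^2 + 3*m + 14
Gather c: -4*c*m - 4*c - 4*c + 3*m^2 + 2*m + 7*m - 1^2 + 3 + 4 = c*(-4*m - 8) + 3*m^2 + 9*m + 6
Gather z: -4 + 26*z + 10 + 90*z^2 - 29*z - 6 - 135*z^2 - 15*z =-45*z^2 - 18*z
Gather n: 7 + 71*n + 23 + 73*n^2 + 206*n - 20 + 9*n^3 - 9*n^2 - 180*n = 9*n^3 + 64*n^2 + 97*n + 10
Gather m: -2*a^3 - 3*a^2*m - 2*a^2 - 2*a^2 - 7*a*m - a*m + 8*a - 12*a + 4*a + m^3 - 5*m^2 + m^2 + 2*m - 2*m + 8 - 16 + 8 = -2*a^3 - 4*a^2 + m^3 - 4*m^2 + m*(-3*a^2 - 8*a)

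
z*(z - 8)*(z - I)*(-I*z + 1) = -I*z^4 + 8*I*z^3 - I*z^2 + 8*I*z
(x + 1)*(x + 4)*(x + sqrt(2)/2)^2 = x^4 + sqrt(2)*x^3 + 5*x^3 + 9*x^2/2 + 5*sqrt(2)*x^2 + 5*x/2 + 4*sqrt(2)*x + 2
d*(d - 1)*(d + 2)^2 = d^4 + 3*d^3 - 4*d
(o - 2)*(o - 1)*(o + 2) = o^3 - o^2 - 4*o + 4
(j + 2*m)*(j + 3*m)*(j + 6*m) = j^3 + 11*j^2*m + 36*j*m^2 + 36*m^3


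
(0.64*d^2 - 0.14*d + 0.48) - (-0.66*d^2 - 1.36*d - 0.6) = 1.3*d^2 + 1.22*d + 1.08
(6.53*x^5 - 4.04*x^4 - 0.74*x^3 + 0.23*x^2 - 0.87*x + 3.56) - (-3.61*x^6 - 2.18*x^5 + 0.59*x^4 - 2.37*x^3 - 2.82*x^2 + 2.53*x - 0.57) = 3.61*x^6 + 8.71*x^5 - 4.63*x^4 + 1.63*x^3 + 3.05*x^2 - 3.4*x + 4.13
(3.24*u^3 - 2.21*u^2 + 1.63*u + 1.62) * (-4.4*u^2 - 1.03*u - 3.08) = -14.256*u^5 + 6.3868*u^4 - 14.8749*u^3 - 2.0001*u^2 - 6.689*u - 4.9896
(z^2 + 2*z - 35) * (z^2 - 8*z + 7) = z^4 - 6*z^3 - 44*z^2 + 294*z - 245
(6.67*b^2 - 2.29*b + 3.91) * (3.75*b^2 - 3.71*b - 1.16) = 25.0125*b^4 - 33.3332*b^3 + 15.4212*b^2 - 11.8497*b - 4.5356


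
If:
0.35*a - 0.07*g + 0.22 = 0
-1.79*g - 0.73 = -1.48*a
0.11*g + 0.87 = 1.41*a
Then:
No Solution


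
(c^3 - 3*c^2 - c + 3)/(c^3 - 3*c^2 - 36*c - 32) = (c^2 - 4*c + 3)/(c^2 - 4*c - 32)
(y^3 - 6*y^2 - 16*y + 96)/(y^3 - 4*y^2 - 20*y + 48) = (y - 4)/(y - 2)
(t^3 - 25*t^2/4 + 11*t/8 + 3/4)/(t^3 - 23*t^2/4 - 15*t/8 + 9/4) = (4*t + 1)/(4*t + 3)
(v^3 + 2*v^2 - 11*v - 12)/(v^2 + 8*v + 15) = (v^3 + 2*v^2 - 11*v - 12)/(v^2 + 8*v + 15)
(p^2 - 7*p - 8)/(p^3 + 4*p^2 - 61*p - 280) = (p + 1)/(p^2 + 12*p + 35)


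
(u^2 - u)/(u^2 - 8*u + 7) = u/(u - 7)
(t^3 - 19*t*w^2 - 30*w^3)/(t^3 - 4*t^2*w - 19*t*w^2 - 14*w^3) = (t^2 - 2*t*w - 15*w^2)/(t^2 - 6*t*w - 7*w^2)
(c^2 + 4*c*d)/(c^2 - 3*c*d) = (c + 4*d)/(c - 3*d)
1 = 1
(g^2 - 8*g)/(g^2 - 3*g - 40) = g/(g + 5)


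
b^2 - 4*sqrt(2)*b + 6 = (b - 3*sqrt(2))*(b - sqrt(2))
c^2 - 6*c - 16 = (c - 8)*(c + 2)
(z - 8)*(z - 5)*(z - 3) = z^3 - 16*z^2 + 79*z - 120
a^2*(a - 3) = a^3 - 3*a^2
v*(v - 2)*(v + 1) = v^3 - v^2 - 2*v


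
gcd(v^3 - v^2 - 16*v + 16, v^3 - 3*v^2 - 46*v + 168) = v - 4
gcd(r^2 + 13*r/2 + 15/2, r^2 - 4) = 1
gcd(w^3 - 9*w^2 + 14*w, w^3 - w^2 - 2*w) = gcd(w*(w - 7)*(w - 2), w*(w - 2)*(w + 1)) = w^2 - 2*w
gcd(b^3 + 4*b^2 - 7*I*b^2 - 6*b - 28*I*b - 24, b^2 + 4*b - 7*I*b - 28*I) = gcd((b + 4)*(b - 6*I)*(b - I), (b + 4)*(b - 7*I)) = b + 4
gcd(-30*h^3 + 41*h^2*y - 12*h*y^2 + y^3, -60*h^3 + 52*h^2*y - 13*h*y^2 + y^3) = 30*h^2 - 11*h*y + y^2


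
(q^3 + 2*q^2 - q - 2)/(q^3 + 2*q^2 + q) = (q^2 + q - 2)/(q*(q + 1))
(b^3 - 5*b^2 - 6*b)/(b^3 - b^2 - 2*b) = (b - 6)/(b - 2)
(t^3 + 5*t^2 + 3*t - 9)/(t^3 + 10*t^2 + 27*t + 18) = (t^2 + 2*t - 3)/(t^2 + 7*t + 6)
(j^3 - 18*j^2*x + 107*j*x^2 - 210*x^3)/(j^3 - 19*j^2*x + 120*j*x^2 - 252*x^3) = (-j + 5*x)/(-j + 6*x)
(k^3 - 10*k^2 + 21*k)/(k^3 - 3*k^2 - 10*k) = (-k^2 + 10*k - 21)/(-k^2 + 3*k + 10)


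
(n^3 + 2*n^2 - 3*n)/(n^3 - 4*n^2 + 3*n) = (n + 3)/(n - 3)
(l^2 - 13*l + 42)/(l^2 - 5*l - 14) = (l - 6)/(l + 2)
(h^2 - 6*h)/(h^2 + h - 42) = h/(h + 7)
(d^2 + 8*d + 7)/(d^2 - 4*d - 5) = (d + 7)/(d - 5)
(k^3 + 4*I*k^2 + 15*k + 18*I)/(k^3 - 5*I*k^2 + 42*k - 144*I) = (k + I)/(k - 8*I)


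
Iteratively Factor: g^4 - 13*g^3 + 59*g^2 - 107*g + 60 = (g - 1)*(g^3 - 12*g^2 + 47*g - 60) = (g - 3)*(g - 1)*(g^2 - 9*g + 20) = (g - 4)*(g - 3)*(g - 1)*(g - 5)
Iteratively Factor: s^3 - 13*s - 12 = (s + 1)*(s^2 - s - 12) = (s - 4)*(s + 1)*(s + 3)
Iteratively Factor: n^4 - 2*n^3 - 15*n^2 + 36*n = (n)*(n^3 - 2*n^2 - 15*n + 36) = n*(n - 3)*(n^2 + n - 12) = n*(n - 3)^2*(n + 4)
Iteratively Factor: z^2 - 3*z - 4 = (z + 1)*(z - 4)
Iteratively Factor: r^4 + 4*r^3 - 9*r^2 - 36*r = (r + 4)*(r^3 - 9*r) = (r - 3)*(r + 4)*(r^2 + 3*r) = r*(r - 3)*(r + 4)*(r + 3)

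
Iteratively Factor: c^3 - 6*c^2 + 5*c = (c - 5)*(c^2 - c) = c*(c - 5)*(c - 1)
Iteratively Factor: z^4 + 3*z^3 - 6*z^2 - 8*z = (z)*(z^3 + 3*z^2 - 6*z - 8) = z*(z - 2)*(z^2 + 5*z + 4) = z*(z - 2)*(z + 1)*(z + 4)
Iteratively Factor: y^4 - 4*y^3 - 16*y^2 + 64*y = (y - 4)*(y^3 - 16*y) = (y - 4)*(y + 4)*(y^2 - 4*y) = (y - 4)^2*(y + 4)*(y)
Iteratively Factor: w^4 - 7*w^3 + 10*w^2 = (w - 2)*(w^3 - 5*w^2) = (w - 5)*(w - 2)*(w^2) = w*(w - 5)*(w - 2)*(w)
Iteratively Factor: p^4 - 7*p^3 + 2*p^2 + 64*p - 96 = (p - 4)*(p^3 - 3*p^2 - 10*p + 24) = (p - 4)^2*(p^2 + p - 6) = (p - 4)^2*(p - 2)*(p + 3)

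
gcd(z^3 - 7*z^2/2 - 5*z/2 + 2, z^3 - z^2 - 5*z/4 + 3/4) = z^2 + z/2 - 1/2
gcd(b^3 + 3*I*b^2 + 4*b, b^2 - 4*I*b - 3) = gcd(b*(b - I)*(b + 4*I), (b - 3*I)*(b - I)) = b - I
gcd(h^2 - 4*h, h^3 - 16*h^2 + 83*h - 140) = h - 4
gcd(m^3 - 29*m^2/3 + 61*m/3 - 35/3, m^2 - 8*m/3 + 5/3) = m^2 - 8*m/3 + 5/3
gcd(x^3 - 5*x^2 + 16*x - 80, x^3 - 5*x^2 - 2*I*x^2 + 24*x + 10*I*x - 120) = x^2 + x*(-5 + 4*I) - 20*I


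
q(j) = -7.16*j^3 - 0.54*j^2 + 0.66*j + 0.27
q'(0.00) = 0.66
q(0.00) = 0.27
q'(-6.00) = -766.14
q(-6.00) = 1523.43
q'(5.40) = -631.53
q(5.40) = -1139.35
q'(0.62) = -8.27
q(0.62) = -1.23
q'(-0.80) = -12.22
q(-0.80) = 3.06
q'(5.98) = -773.93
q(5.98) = -1546.24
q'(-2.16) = -97.22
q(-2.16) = 68.48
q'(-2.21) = -101.86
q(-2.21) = 73.46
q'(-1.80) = -66.99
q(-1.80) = 39.09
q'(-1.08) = -23.23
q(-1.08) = 7.95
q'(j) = -21.48*j^2 - 1.08*j + 0.66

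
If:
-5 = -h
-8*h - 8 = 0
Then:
No Solution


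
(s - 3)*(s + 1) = s^2 - 2*s - 3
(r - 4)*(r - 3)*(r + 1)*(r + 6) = r^4 - 31*r^2 + 42*r + 72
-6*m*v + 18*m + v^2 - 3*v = (-6*m + v)*(v - 3)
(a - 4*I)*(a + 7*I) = a^2 + 3*I*a + 28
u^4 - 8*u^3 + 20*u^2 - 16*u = u*(u - 4)*(u - 2)^2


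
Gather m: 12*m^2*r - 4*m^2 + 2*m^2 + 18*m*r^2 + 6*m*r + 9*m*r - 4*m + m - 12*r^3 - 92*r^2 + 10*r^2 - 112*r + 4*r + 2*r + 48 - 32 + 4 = m^2*(12*r - 2) + m*(18*r^2 + 15*r - 3) - 12*r^3 - 82*r^2 - 106*r + 20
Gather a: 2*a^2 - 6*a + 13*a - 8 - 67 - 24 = 2*a^2 + 7*a - 99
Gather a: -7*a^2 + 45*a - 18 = -7*a^2 + 45*a - 18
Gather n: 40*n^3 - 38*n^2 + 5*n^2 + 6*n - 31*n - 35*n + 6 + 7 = 40*n^3 - 33*n^2 - 60*n + 13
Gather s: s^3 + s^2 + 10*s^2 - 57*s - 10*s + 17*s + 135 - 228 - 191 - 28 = s^3 + 11*s^2 - 50*s - 312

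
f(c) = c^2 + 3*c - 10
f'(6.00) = 15.00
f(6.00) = 44.00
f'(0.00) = 3.00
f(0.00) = -10.00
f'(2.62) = 8.24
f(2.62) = 4.72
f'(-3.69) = -4.38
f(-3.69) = -7.45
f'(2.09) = 7.18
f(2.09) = 0.64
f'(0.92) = 4.84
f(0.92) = -6.39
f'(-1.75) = -0.50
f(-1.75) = -12.19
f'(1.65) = 6.30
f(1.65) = -2.33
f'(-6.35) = -9.70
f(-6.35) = 11.27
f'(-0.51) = 1.98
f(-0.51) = -11.27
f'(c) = 2*c + 3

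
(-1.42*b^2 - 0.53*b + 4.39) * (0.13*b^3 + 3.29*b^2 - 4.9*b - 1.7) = -0.1846*b^5 - 4.7407*b^4 + 5.785*b^3 + 19.4541*b^2 - 20.61*b - 7.463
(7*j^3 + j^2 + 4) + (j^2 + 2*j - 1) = 7*j^3 + 2*j^2 + 2*j + 3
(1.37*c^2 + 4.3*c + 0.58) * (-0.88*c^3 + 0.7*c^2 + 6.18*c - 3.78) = -1.2056*c^5 - 2.825*c^4 + 10.9662*c^3 + 21.8014*c^2 - 12.6696*c - 2.1924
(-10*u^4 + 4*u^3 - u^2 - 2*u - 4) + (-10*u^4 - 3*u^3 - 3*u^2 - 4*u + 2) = -20*u^4 + u^3 - 4*u^2 - 6*u - 2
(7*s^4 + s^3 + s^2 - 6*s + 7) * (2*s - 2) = 14*s^5 - 12*s^4 - 14*s^2 + 26*s - 14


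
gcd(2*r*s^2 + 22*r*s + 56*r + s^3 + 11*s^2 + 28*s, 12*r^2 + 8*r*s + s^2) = 2*r + s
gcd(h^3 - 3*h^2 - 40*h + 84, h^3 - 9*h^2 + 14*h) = h^2 - 9*h + 14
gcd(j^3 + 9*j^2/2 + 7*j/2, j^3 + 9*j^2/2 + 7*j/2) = j^3 + 9*j^2/2 + 7*j/2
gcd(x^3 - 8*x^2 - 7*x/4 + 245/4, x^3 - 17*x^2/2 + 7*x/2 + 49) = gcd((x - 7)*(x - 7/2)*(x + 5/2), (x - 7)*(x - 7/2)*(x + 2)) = x^2 - 21*x/2 + 49/2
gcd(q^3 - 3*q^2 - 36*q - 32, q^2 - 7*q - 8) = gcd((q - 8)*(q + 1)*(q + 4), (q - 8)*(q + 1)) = q^2 - 7*q - 8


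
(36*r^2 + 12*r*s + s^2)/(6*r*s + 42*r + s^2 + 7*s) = (6*r + s)/(s + 7)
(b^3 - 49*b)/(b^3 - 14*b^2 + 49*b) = (b + 7)/(b - 7)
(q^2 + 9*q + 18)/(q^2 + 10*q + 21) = (q + 6)/(q + 7)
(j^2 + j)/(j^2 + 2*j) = (j + 1)/(j + 2)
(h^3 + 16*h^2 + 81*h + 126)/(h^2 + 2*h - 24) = (h^2 + 10*h + 21)/(h - 4)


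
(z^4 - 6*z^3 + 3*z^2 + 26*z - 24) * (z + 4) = z^5 - 2*z^4 - 21*z^3 + 38*z^2 + 80*z - 96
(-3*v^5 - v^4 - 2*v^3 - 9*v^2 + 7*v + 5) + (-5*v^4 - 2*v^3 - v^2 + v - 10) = -3*v^5 - 6*v^4 - 4*v^3 - 10*v^2 + 8*v - 5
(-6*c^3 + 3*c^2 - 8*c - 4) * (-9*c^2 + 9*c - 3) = 54*c^5 - 81*c^4 + 117*c^3 - 45*c^2 - 12*c + 12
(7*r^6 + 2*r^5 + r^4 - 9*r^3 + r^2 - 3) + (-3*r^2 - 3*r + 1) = 7*r^6 + 2*r^5 + r^4 - 9*r^3 - 2*r^2 - 3*r - 2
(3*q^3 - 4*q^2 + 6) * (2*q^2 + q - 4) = 6*q^5 - 5*q^4 - 16*q^3 + 28*q^2 + 6*q - 24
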